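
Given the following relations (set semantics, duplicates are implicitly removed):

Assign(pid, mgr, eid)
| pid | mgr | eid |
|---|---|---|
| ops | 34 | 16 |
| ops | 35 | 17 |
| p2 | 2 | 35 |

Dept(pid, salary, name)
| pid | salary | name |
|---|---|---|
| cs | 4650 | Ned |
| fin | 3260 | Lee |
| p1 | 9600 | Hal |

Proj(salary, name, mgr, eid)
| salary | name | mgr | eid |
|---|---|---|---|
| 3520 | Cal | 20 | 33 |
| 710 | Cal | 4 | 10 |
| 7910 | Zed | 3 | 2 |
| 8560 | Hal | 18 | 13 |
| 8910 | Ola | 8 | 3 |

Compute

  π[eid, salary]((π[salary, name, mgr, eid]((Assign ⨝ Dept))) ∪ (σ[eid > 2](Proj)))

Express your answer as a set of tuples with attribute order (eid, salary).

Assign ⋈ Dept (natural join on pid): {}
π_{salary, name, mgr, eid} gives {}.
Filtering on eid > 2 leaves {(3520, Cal, 20, 33), (710, Cal, 4, 10), (8560, Hal, 18, 13), (8910, Ola, 8, 3)}.
Set union of the two operands is {(3520, Cal, 20, 33), (710, Cal, 4, 10), (8560, Hal, 18, 13), (8910, Ola, 8, 3)}.
π_{eid, salary} gives {(10, 710), (13, 8560), (3, 8910), (33, 3520)}.

{(10, 710), (13, 8560), (3, 8910), (33, 3520)}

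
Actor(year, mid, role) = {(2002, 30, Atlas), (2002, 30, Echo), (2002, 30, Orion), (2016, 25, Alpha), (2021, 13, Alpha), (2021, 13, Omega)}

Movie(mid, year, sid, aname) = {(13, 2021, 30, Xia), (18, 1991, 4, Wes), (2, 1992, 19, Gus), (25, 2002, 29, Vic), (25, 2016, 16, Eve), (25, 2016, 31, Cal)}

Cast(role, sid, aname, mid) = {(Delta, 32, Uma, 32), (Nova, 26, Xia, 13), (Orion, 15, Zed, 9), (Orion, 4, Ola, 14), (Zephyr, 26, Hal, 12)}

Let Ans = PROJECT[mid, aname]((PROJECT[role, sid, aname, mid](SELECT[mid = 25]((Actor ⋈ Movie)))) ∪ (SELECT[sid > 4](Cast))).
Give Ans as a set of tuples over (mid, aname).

Joining Actor and Movie on year, mid yields {(2016, 25, Alpha, 16, Eve), (2016, 25, Alpha, 31, Cal), (2021, 13, Alpha, 30, Xia), (2021, 13, Omega, 30, Xia)}.
σ[mid = 25]: keep tuples satisfying mid = 25 → {(2016, 25, Alpha, 16, Eve), (2016, 25, Alpha, 31, Cal)}
π[role, sid, aname, mid]: project onto (role, sid, aname, mid) → {(Alpha, 16, Eve, 25), (Alpha, 31, Cal, 25)}
σ[sid > 4]: keep tuples satisfying sid > 4 → {(Delta, 32, Uma, 32), (Nova, 26, Xia, 13), (Orion, 15, Zed, 9), (Zephyr, 26, Hal, 12)}
Taking the union: {(Alpha, 16, Eve, 25), (Alpha, 31, Cal, 25), (Delta, 32, Uma, 32), (Nova, 26, Xia, 13), (Orion, 15, Zed, 9), (Zephyr, 26, Hal, 12)}
π[mid, aname]: project onto (mid, aname) → {(12, Hal), (13, Xia), (25, Cal), (25, Eve), (32, Uma), (9, Zed)}

{(12, Hal), (13, Xia), (25, Cal), (25, Eve), (32, Uma), (9, Zed)}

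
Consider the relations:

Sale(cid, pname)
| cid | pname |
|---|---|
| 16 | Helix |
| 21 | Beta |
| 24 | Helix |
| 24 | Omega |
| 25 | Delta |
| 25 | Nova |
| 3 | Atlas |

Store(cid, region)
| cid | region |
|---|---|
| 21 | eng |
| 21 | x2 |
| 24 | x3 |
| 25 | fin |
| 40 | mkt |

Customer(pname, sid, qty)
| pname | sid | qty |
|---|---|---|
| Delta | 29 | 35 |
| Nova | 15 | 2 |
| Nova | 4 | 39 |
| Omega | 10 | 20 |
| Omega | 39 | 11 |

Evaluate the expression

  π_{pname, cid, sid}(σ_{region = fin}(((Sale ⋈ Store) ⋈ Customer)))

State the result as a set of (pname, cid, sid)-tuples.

{(Delta, 25, 29), (Nova, 25, 15), (Nova, 25, 4)}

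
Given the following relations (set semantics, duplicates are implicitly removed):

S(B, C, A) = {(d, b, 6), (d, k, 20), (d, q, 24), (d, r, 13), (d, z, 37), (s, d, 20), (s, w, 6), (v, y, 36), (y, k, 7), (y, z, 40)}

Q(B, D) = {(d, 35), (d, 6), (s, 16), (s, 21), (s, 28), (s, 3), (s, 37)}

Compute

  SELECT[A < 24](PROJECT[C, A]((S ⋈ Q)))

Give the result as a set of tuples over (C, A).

Joining S and Q on B yields {(d, b, 6, 35), (d, b, 6, 6), (d, k, 20, 35), (d, k, 20, 6), (d, q, 24, 35), (d, q, 24, 6), (d, r, 13, 35), (d, r, 13, 6), (d, z, 37, 35), (d, z, 37, 6), (s, d, 20, 16), (s, d, 20, 21), (s, d, 20, 28), (s, d, 20, 3), (s, d, 20, 37), (s, w, 6, 16), (s, w, 6, 21), (s, w, 6, 28), (s, w, 6, 3), (s, w, 6, 37)}.
Projecting to C, A (13 duplicate(s) eliminated): {(b, 6), (d, 20), (k, 20), (q, 24), (r, 13), (w, 6), (z, 37)}
Selection A < 24: {(b, 6), (d, 20), (k, 20), (r, 13), (w, 6)}

{(b, 6), (d, 20), (k, 20), (r, 13), (w, 6)}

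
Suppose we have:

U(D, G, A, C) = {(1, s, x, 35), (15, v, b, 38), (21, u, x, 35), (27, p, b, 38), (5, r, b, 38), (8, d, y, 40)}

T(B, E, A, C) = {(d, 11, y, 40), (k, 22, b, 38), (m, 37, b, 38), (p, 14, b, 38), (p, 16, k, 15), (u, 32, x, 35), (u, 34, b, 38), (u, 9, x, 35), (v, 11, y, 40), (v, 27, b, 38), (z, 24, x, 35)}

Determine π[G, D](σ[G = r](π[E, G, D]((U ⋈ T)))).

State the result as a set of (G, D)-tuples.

U ⋈ T (natural join on A, C): {(1, s, x, 35, u, 32), (1, s, x, 35, u, 9), (1, s, x, 35, z, 24), (15, v, b, 38, k, 22), (15, v, b, 38, m, 37), (15, v, b, 38, p, 14), (15, v, b, 38, u, 34), (15, v, b, 38, v, 27), (21, u, x, 35, u, 32), (21, u, x, 35, u, 9), (21, u, x, 35, z, 24), (27, p, b, 38, k, 22), (27, p, b, 38, m, 37), (27, p, b, 38, p, 14), (27, p, b, 38, u, 34), (27, p, b, 38, v, 27), (5, r, b, 38, k, 22), (5, r, b, 38, m, 37), (5, r, b, 38, p, 14), (5, r, b, 38, u, 34), (5, r, b, 38, v, 27), (8, d, y, 40, d, 11), (8, d, y, 40, v, 11)}
Projecting to E, G, D (1 duplicate(s) eliminated): {(11, d, 8), (14, p, 27), (14, r, 5), (14, v, 15), (22, p, 27), (22, r, 5), (22, v, 15), (24, s, 1), (24, u, 21), (27, p, 27), (27, r, 5), (27, v, 15), (32, s, 1), (32, u, 21), (34, p, 27), (34, r, 5), (34, v, 15), (37, p, 27), (37, r, 5), (37, v, 15), (9, s, 1), (9, u, 21)}
σ[G = r]: keep tuples satisfying G = r → {(14, r, 5), (22, r, 5), (27, r, 5), (34, r, 5), (37, r, 5)}
Projecting to G, D (4 duplicate(s) eliminated): {(r, 5)}

{(r, 5)}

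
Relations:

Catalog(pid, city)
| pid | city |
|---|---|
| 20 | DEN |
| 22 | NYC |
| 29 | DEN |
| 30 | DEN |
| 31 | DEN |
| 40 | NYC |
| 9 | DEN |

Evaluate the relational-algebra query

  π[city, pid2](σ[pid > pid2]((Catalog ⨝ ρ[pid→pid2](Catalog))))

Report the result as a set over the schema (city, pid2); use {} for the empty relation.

ρ[pid→pid2]: schema becomes (pid2, city); tuples unchanged.
Catalog ⋈ ρ[pid→pid2](Catalog) (natural join on city): {(20, DEN, 20), (20, DEN, 29), (20, DEN, 30), (20, DEN, 31), (20, DEN, 9), (22, NYC, 22), (22, NYC, 40), (29, DEN, 20), (29, DEN, 29), (29, DEN, 30), (29, DEN, 31), (29, DEN, 9), (30, DEN, 20), (30, DEN, 29), (30, DEN, 30), (30, DEN, 31), (30, DEN, 9), (31, DEN, 20), (31, DEN, 29), (31, DEN, 30), (31, DEN, 31), (31, DEN, 9), (40, NYC, 22), (40, NYC, 40), (9, DEN, 20), (9, DEN, 29), (9, DEN, 30), (9, DEN, 31), (9, DEN, 9)}
Apply σ_{pid > pid2}; surviving tuples: {(20, DEN, 9), (29, DEN, 20), (29, DEN, 9), (30, DEN, 20), (30, DEN, 29), (30, DEN, 9), (31, DEN, 20), (31, DEN, 29), (31, DEN, 30), (31, DEN, 9), (40, NYC, 22)}
Projecting to city, pid2 (6 duplicate(s) eliminated): {(DEN, 20), (DEN, 29), (DEN, 30), (DEN, 9), (NYC, 22)}

{(DEN, 20), (DEN, 29), (DEN, 30), (DEN, 9), (NYC, 22)}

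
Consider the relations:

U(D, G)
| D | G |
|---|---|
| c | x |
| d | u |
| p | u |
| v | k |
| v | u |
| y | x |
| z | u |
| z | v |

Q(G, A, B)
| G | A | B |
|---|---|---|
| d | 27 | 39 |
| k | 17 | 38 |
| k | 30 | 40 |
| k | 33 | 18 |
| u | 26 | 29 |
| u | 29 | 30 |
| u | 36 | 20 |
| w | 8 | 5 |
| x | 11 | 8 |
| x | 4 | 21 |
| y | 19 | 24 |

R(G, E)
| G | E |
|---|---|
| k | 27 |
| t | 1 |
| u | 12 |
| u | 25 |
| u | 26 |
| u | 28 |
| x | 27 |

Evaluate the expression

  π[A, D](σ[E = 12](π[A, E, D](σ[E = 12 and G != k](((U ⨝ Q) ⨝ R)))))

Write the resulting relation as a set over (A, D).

{(26, d), (26, p), (26, v), (26, z), (29, d), (29, p), (29, v), (29, z), (36, d), (36, p), (36, v), (36, z)}

U ⋈ Q (natural join on G): {(c, x, 11, 8), (c, x, 4, 21), (d, u, 26, 29), (d, u, 29, 30), (d, u, 36, 20), (p, u, 26, 29), (p, u, 29, 30), (p, u, 36, 20), (v, k, 17, 38), (v, k, 30, 40), (v, k, 33, 18), (v, u, 26, 29), (v, u, 29, 30), (v, u, 36, 20), (y, x, 11, 8), (y, x, 4, 21), (z, u, 26, 29), (z, u, 29, 30), (z, u, 36, 20)}
(U ⨝ Q) ⋈ R (natural join on G): {(c, x, 11, 8, 27), (c, x, 4, 21, 27), (d, u, 26, 29, 12), (d, u, 26, 29, 25), (d, u, 26, 29, 26), (d, u, 26, 29, 28), (d, u, 29, 30, 12), (d, u, 29, 30, 25), (d, u, 29, 30, 26), (d, u, 29, 30, 28), (d, u, 36, 20, 12), (d, u, 36, 20, 25), (d, u, 36, 20, 26), (d, u, 36, 20, 28), (p, u, 26, 29, 12), (p, u, 26, 29, 25), (p, u, 26, 29, 26), (p, u, 26, 29, 28), (p, u, 29, 30, 12), (p, u, 29, 30, 25), (p, u, 29, 30, 26), (p, u, 29, 30, 28), (p, u, 36, 20, 12), (p, u, 36, 20, 25), (p, u, 36, 20, 26), (p, u, 36, 20, 28), (v, k, 17, 38, 27), (v, k, 30, 40, 27), (v, k, 33, 18, 27), (v, u, 26, 29, 12), (v, u, 26, 29, 25), (v, u, 26, 29, 26), (v, u, 26, 29, 28), (v, u, 29, 30, 12), (v, u, 29, 30, 25), (v, u, 29, 30, 26), (v, u, 29, 30, 28), (v, u, 36, 20, 12), (v, u, 36, 20, 25), (v, u, 36, 20, 26), (v, u, 36, 20, 28), (y, x, 11, 8, 27), (y, x, 4, 21, 27), (z, u, 26, 29, 12), (z, u, 26, 29, 25), (z, u, 26, 29, 26), (z, u, 26, 29, 28), (z, u, 29, 30, 12), (z, u, 29, 30, 25), (z, u, 29, 30, 26), (z, u, 29, 30, 28), (z, u, 36, 20, 12), (z, u, 36, 20, 25), (z, u, 36, 20, 26), (z, u, 36, 20, 28)}
σ[E = 12 and G != k]: keep tuples satisfying E = 12 and G != k → {(d, u, 26, 29, 12), (d, u, 29, 30, 12), (d, u, 36, 20, 12), (p, u, 26, 29, 12), (p, u, 29, 30, 12), (p, u, 36, 20, 12), (v, u, 26, 29, 12), (v, u, 29, 30, 12), (v, u, 36, 20, 12), (z, u, 26, 29, 12), (z, u, 29, 30, 12), (z, u, 36, 20, 12)}
π[A, E, D]: project onto (A, E, D) → {(26, 12, d), (26, 12, p), (26, 12, v), (26, 12, z), (29, 12, d), (29, 12, p), (29, 12, v), (29, 12, z), (36, 12, d), (36, 12, p), (36, 12, v), (36, 12, z)}
σ[E = 12]: keep tuples satisfying E = 12 → {(26, 12, d), (26, 12, p), (26, 12, v), (26, 12, z), (29, 12, d), (29, 12, p), (29, 12, v), (29, 12, z), (36, 12, d), (36, 12, p), (36, 12, v), (36, 12, z)}
π[A, D]: project onto (A, D) → {(26, d), (26, p), (26, v), (26, z), (29, d), (29, p), (29, v), (29, z), (36, d), (36, p), (36, v), (36, z)}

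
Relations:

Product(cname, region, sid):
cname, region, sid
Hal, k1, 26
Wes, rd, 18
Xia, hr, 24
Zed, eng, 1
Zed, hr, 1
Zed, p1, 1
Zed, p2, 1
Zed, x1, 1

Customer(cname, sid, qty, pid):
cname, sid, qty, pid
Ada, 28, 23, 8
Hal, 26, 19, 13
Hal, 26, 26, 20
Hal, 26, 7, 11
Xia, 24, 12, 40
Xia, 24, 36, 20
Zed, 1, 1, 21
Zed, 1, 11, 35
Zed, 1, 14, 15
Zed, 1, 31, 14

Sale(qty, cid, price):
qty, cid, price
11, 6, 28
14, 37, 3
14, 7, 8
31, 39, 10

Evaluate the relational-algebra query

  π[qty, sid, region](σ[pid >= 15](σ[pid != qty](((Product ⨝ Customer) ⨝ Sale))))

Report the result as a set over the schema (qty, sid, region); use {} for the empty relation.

Joining Product and Customer on cname, sid yields {(Hal, k1, 26, 19, 13), (Hal, k1, 26, 26, 20), (Hal, k1, 26, 7, 11), (Xia, hr, 24, 12, 40), (Xia, hr, 24, 36, 20), (Zed, eng, 1, 1, 21), (Zed, eng, 1, 11, 35), (Zed, eng, 1, 14, 15), (Zed, eng, 1, 31, 14), (Zed, hr, 1, 1, 21), (Zed, hr, 1, 11, 35), (Zed, hr, 1, 14, 15), (Zed, hr, 1, 31, 14), (Zed, p1, 1, 1, 21), (Zed, p1, 1, 11, 35), (Zed, p1, 1, 14, 15), (Zed, p1, 1, 31, 14), (Zed, p2, 1, 1, 21), (Zed, p2, 1, 11, 35), (Zed, p2, 1, 14, 15), (Zed, p2, 1, 31, 14), (Zed, x1, 1, 1, 21), (Zed, x1, 1, 11, 35), (Zed, x1, 1, 14, 15), (Zed, x1, 1, 31, 14)}.
Joining (Product ⨝ Customer) and Sale on qty yields {(Zed, eng, 1, 11, 35, 6, 28), (Zed, eng, 1, 14, 15, 37, 3), (Zed, eng, 1, 14, 15, 7, 8), (Zed, eng, 1, 31, 14, 39, 10), (Zed, hr, 1, 11, 35, 6, 28), (Zed, hr, 1, 14, 15, 37, 3), (Zed, hr, 1, 14, 15, 7, 8), (Zed, hr, 1, 31, 14, 39, 10), (Zed, p1, 1, 11, 35, 6, 28), (Zed, p1, 1, 14, 15, 37, 3), (Zed, p1, 1, 14, 15, 7, 8), (Zed, p1, 1, 31, 14, 39, 10), (Zed, p2, 1, 11, 35, 6, 28), (Zed, p2, 1, 14, 15, 37, 3), (Zed, p2, 1, 14, 15, 7, 8), (Zed, p2, 1, 31, 14, 39, 10), (Zed, x1, 1, 11, 35, 6, 28), (Zed, x1, 1, 14, 15, 37, 3), (Zed, x1, 1, 14, 15, 7, 8), (Zed, x1, 1, 31, 14, 39, 10)}.
Selection pid != qty: {(Zed, eng, 1, 11, 35, 6, 28), (Zed, eng, 1, 14, 15, 37, 3), (Zed, eng, 1, 14, 15, 7, 8), (Zed, eng, 1, 31, 14, 39, 10), (Zed, hr, 1, 11, 35, 6, 28), (Zed, hr, 1, 14, 15, 37, 3), (Zed, hr, 1, 14, 15, 7, 8), (Zed, hr, 1, 31, 14, 39, 10), (Zed, p1, 1, 11, 35, 6, 28), (Zed, p1, 1, 14, 15, 37, 3), (Zed, p1, 1, 14, 15, 7, 8), (Zed, p1, 1, 31, 14, 39, 10), (Zed, p2, 1, 11, 35, 6, 28), (Zed, p2, 1, 14, 15, 37, 3), (Zed, p2, 1, 14, 15, 7, 8), (Zed, p2, 1, 31, 14, 39, 10), (Zed, x1, 1, 11, 35, 6, 28), (Zed, x1, 1, 14, 15, 37, 3), (Zed, x1, 1, 14, 15, 7, 8), (Zed, x1, 1, 31, 14, 39, 10)}
Selection pid >= 15: {(Zed, eng, 1, 11, 35, 6, 28), (Zed, eng, 1, 14, 15, 37, 3), (Zed, eng, 1, 14, 15, 7, 8), (Zed, hr, 1, 11, 35, 6, 28), (Zed, hr, 1, 14, 15, 37, 3), (Zed, hr, 1, 14, 15, 7, 8), (Zed, p1, 1, 11, 35, 6, 28), (Zed, p1, 1, 14, 15, 37, 3), (Zed, p1, 1, 14, 15, 7, 8), (Zed, p2, 1, 11, 35, 6, 28), (Zed, p2, 1, 14, 15, 37, 3), (Zed, p2, 1, 14, 15, 7, 8), (Zed, x1, 1, 11, 35, 6, 28), (Zed, x1, 1, 14, 15, 37, 3), (Zed, x1, 1, 14, 15, 7, 8)}
π[qty, sid, region]: project onto (qty, sid, region) (5 duplicate(s) eliminated) → {(11, 1, eng), (11, 1, hr), (11, 1, p1), (11, 1, p2), (11, 1, x1), (14, 1, eng), (14, 1, hr), (14, 1, p1), (14, 1, p2), (14, 1, x1)}

{(11, 1, eng), (11, 1, hr), (11, 1, p1), (11, 1, p2), (11, 1, x1), (14, 1, eng), (14, 1, hr), (14, 1, p1), (14, 1, p2), (14, 1, x1)}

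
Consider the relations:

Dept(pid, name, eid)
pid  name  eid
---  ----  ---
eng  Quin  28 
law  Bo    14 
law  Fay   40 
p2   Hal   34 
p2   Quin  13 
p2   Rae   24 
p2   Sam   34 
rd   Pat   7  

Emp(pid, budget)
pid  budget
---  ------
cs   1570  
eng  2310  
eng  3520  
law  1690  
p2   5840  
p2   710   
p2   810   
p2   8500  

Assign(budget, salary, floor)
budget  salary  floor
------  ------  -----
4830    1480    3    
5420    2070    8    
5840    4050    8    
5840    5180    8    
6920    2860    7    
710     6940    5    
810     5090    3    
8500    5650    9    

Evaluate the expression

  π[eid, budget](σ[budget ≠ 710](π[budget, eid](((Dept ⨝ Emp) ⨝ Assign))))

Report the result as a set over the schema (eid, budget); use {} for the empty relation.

{(13, 5840), (13, 810), (13, 8500), (24, 5840), (24, 810), (24, 8500), (34, 5840), (34, 810), (34, 8500)}

Joining Dept and Emp on pid yields {(eng, Quin, 28, 2310), (eng, Quin, 28, 3520), (law, Bo, 14, 1690), (law, Fay, 40, 1690), (p2, Hal, 34, 5840), (p2, Hal, 34, 710), (p2, Hal, 34, 810), (p2, Hal, 34, 8500), (p2, Quin, 13, 5840), (p2, Quin, 13, 710), (p2, Quin, 13, 810), (p2, Quin, 13, 8500), (p2, Rae, 24, 5840), (p2, Rae, 24, 710), (p2, Rae, 24, 810), (p2, Rae, 24, 8500), (p2, Sam, 34, 5840), (p2, Sam, 34, 710), (p2, Sam, 34, 810), (p2, Sam, 34, 8500)}.
Joining (Dept ⨝ Emp) and Assign on budget yields {(p2, Hal, 34, 5840, 4050, 8), (p2, Hal, 34, 5840, 5180, 8), (p2, Hal, 34, 710, 6940, 5), (p2, Hal, 34, 810, 5090, 3), (p2, Hal, 34, 8500, 5650, 9), (p2, Quin, 13, 5840, 4050, 8), (p2, Quin, 13, 5840, 5180, 8), (p2, Quin, 13, 710, 6940, 5), (p2, Quin, 13, 810, 5090, 3), (p2, Quin, 13, 8500, 5650, 9), (p2, Rae, 24, 5840, 4050, 8), (p2, Rae, 24, 5840, 5180, 8), (p2, Rae, 24, 710, 6940, 5), (p2, Rae, 24, 810, 5090, 3), (p2, Rae, 24, 8500, 5650, 9), (p2, Sam, 34, 5840, 4050, 8), (p2, Sam, 34, 5840, 5180, 8), (p2, Sam, 34, 710, 6940, 5), (p2, Sam, 34, 810, 5090, 3), (p2, Sam, 34, 8500, 5650, 9)}.
Keep only column(s) budget, eid (8 duplicate(s) eliminated): {(5840, 13), (5840, 24), (5840, 34), (710, 13), (710, 24), (710, 34), (810, 13), (810, 24), (810, 34), (8500, 13), (8500, 24), (8500, 34)}
Filtering on budget ≠ 710 leaves {(5840, 13), (5840, 24), (5840, 34), (810, 13), (810, 24), (810, 34), (8500, 13), (8500, 24), (8500, 34)}.
Keep only column(s) eid, budget: {(13, 5840), (13, 810), (13, 8500), (24, 5840), (24, 810), (24, 8500), (34, 5840), (34, 810), (34, 8500)}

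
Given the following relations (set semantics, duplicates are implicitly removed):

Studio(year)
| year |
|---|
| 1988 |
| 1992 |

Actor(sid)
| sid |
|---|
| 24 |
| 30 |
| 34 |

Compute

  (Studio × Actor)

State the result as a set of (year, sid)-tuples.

{(1988, 24), (1988, 30), (1988, 34), (1992, 24), (1992, 30), (1992, 34)}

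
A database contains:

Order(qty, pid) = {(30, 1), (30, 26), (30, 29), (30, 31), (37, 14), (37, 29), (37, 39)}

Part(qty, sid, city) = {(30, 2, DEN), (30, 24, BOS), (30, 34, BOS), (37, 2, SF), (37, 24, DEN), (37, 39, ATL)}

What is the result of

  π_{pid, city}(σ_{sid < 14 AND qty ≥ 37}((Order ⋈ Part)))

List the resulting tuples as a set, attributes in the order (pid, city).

Joining Order and Part on qty yields {(30, 1, 2, DEN), (30, 1, 24, BOS), (30, 1, 34, BOS), (30, 26, 2, DEN), (30, 26, 24, BOS), (30, 26, 34, BOS), (30, 29, 2, DEN), (30, 29, 24, BOS), (30, 29, 34, BOS), (30, 31, 2, DEN), (30, 31, 24, BOS), (30, 31, 34, BOS), (37, 14, 2, SF), (37, 14, 24, DEN), (37, 14, 39, ATL), (37, 29, 2, SF), (37, 29, 24, DEN), (37, 29, 39, ATL), (37, 39, 2, SF), (37, 39, 24, DEN), (37, 39, 39, ATL)}.
σ[sid < 14 AND qty ≥ 37]: keep tuples satisfying sid < 14 AND qty ≥ 37 → {(37, 14, 2, SF), (37, 29, 2, SF), (37, 39, 2, SF)}
Keep only column(s) pid, city: {(14, SF), (29, SF), (39, SF)}

{(14, SF), (29, SF), (39, SF)}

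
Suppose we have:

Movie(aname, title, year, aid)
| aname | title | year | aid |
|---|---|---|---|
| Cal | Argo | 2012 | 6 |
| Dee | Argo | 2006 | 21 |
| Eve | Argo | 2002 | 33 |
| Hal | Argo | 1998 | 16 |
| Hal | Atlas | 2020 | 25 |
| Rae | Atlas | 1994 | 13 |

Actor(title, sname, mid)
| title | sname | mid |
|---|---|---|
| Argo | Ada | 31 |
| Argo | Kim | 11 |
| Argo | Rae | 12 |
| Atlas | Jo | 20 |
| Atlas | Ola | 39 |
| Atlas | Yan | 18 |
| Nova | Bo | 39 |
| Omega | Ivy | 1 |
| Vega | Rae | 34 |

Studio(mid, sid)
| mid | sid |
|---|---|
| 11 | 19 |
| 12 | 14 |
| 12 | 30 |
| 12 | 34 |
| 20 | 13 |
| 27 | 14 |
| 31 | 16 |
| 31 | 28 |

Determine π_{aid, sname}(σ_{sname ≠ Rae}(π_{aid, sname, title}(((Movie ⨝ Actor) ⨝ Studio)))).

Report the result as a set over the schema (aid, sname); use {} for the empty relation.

Natural join on title: {(Cal, Argo, 2012, 6, Ada, 31), (Cal, Argo, 2012, 6, Kim, 11), (Cal, Argo, 2012, 6, Rae, 12), (Dee, Argo, 2006, 21, Ada, 31), (Dee, Argo, 2006, 21, Kim, 11), (Dee, Argo, 2006, 21, Rae, 12), (Eve, Argo, 2002, 33, Ada, 31), (Eve, Argo, 2002, 33, Kim, 11), (Eve, Argo, 2002, 33, Rae, 12), (Hal, Argo, 1998, 16, Ada, 31), (Hal, Argo, 1998, 16, Kim, 11), (Hal, Argo, 1998, 16, Rae, 12), (Hal, Atlas, 2020, 25, Jo, 20), (Hal, Atlas, 2020, 25, Ola, 39), (Hal, Atlas, 2020, 25, Yan, 18), (Rae, Atlas, 1994, 13, Jo, 20), (Rae, Atlas, 1994, 13, Ola, 39), (Rae, Atlas, 1994, 13, Yan, 18)}
Natural join on mid: {(Cal, Argo, 2012, 6, Ada, 31, 16), (Cal, Argo, 2012, 6, Ada, 31, 28), (Cal, Argo, 2012, 6, Kim, 11, 19), (Cal, Argo, 2012, 6, Rae, 12, 14), (Cal, Argo, 2012, 6, Rae, 12, 30), (Cal, Argo, 2012, 6, Rae, 12, 34), (Dee, Argo, 2006, 21, Ada, 31, 16), (Dee, Argo, 2006, 21, Ada, 31, 28), (Dee, Argo, 2006, 21, Kim, 11, 19), (Dee, Argo, 2006, 21, Rae, 12, 14), (Dee, Argo, 2006, 21, Rae, 12, 30), (Dee, Argo, 2006, 21, Rae, 12, 34), (Eve, Argo, 2002, 33, Ada, 31, 16), (Eve, Argo, 2002, 33, Ada, 31, 28), (Eve, Argo, 2002, 33, Kim, 11, 19), (Eve, Argo, 2002, 33, Rae, 12, 14), (Eve, Argo, 2002, 33, Rae, 12, 30), (Eve, Argo, 2002, 33, Rae, 12, 34), (Hal, Argo, 1998, 16, Ada, 31, 16), (Hal, Argo, 1998, 16, Ada, 31, 28), (Hal, Argo, 1998, 16, Kim, 11, 19), (Hal, Argo, 1998, 16, Rae, 12, 14), (Hal, Argo, 1998, 16, Rae, 12, 30), (Hal, Argo, 1998, 16, Rae, 12, 34), (Hal, Atlas, 2020, 25, Jo, 20, 13), (Rae, Atlas, 1994, 13, Jo, 20, 13)}
π_{aid, sname, title} gives {(13, Jo, Atlas), (16, Ada, Argo), (16, Kim, Argo), (16, Rae, Argo), (21, Ada, Argo), (21, Kim, Argo), (21, Rae, Argo), (25, Jo, Atlas), (33, Ada, Argo), (33, Kim, Argo), (33, Rae, Argo), (6, Ada, Argo), (6, Kim, Argo), (6, Rae, Argo)} (12 duplicate(s) eliminated).
Selection sname ≠ Rae: {(13, Jo, Atlas), (16, Ada, Argo), (16, Kim, Argo), (21, Ada, Argo), (21, Kim, Argo), (25, Jo, Atlas), (33, Ada, Argo), (33, Kim, Argo), (6, Ada, Argo), (6, Kim, Argo)}
π_{aid, sname} gives {(13, Jo), (16, Ada), (16, Kim), (21, Ada), (21, Kim), (25, Jo), (33, Ada), (33, Kim), (6, Ada), (6, Kim)}.

{(13, Jo), (16, Ada), (16, Kim), (21, Ada), (21, Kim), (25, Jo), (33, Ada), (33, Kim), (6, Ada), (6, Kim)}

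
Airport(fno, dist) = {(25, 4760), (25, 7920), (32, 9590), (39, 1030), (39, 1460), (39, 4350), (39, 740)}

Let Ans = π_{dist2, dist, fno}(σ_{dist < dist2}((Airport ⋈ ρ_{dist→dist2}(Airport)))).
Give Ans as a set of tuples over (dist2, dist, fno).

ρ[dist→dist2]: schema becomes (fno, dist2); tuples unchanged.
Joining Airport and ρ_{dist→dist2}(Airport) on fno yields {(25, 4760, 4760), (25, 4760, 7920), (25, 7920, 4760), (25, 7920, 7920), (32, 9590, 9590), (39, 1030, 1030), (39, 1030, 1460), (39, 1030, 4350), (39, 1030, 740), (39, 1460, 1030), (39, 1460, 1460), (39, 1460, 4350), (39, 1460, 740), (39, 4350, 1030), (39, 4350, 1460), (39, 4350, 4350), (39, 4350, 740), (39, 740, 1030), (39, 740, 1460), (39, 740, 4350), (39, 740, 740)}.
Selection dist < dist2: {(25, 4760, 7920), (39, 1030, 1460), (39, 1030, 4350), (39, 1460, 4350), (39, 740, 1030), (39, 740, 1460), (39, 740, 4350)}
Projecting to dist2, dist, fno: {(1030, 740, 39), (1460, 1030, 39), (1460, 740, 39), (4350, 1030, 39), (4350, 1460, 39), (4350, 740, 39), (7920, 4760, 25)}

{(1030, 740, 39), (1460, 1030, 39), (1460, 740, 39), (4350, 1030, 39), (4350, 1460, 39), (4350, 740, 39), (7920, 4760, 25)}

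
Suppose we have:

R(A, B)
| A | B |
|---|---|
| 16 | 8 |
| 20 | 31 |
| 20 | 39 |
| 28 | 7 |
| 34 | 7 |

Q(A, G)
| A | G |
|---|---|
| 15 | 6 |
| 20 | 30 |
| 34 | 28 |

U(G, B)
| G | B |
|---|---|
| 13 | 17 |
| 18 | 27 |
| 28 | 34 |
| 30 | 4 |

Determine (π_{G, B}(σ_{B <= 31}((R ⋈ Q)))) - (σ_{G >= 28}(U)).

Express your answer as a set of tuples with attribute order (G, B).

{(28, 7), (30, 31)}

Joining R and Q on A yields {(20, 31, 30), (20, 39, 30), (34, 7, 28)}.
Filtering on B <= 31 leaves {(20, 31, 30), (34, 7, 28)}.
π[G, B]: project onto (G, B) → {(28, 7), (30, 31)}
Filtering on G >= 28 leaves {(28, 34), (30, 4)}.
Taking the difference: {(28, 7), (30, 31)}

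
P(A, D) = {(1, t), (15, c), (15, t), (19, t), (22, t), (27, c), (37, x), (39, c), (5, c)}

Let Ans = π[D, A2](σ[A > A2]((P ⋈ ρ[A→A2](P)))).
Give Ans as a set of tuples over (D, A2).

ρ[A→A2]: schema becomes (A2, D); tuples unchanged.
Joining P and ρ[A→A2](P) on D yields {(1, t, 1), (1, t, 15), (1, t, 19), (1, t, 22), (15, c, 15), (15, c, 27), (15, c, 39), (15, c, 5), (15, t, 1), (15, t, 15), (15, t, 19), (15, t, 22), (19, t, 1), (19, t, 15), (19, t, 19), (19, t, 22), (22, t, 1), (22, t, 15), (22, t, 19), (22, t, 22), (27, c, 15), (27, c, 27), (27, c, 39), (27, c, 5), (37, x, 37), (39, c, 15), (39, c, 27), (39, c, 39), (39, c, 5), (5, c, 15), (5, c, 27), (5, c, 39), (5, c, 5)}.
σ[A > A2]: keep tuples satisfying A > A2 → {(15, c, 5), (15, t, 1), (19, t, 1), (19, t, 15), (22, t, 1), (22, t, 15), (22, t, 19), (27, c, 15), (27, c, 5), (39, c, 15), (39, c, 27), (39, c, 5)}
π[D, A2]: project onto (D, A2) (6 duplicate(s) eliminated) → {(c, 15), (c, 27), (c, 5), (t, 1), (t, 15), (t, 19)}

{(c, 15), (c, 27), (c, 5), (t, 1), (t, 15), (t, 19)}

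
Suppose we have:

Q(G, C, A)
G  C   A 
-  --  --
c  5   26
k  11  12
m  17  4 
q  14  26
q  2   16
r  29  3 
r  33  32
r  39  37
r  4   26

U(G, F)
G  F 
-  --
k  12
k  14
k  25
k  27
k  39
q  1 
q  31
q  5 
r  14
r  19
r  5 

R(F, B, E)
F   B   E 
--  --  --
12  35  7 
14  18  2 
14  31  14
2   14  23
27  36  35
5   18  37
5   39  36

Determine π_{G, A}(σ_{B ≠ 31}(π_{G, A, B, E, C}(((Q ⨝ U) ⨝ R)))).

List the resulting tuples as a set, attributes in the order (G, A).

Natural join on G: {(k, 11, 12, 12), (k, 11, 12, 14), (k, 11, 12, 25), (k, 11, 12, 27), (k, 11, 12, 39), (q, 14, 26, 1), (q, 14, 26, 31), (q, 14, 26, 5), (q, 2, 16, 1), (q, 2, 16, 31), (q, 2, 16, 5), (r, 29, 3, 14), (r, 29, 3, 19), (r, 29, 3, 5), (r, 33, 32, 14), (r, 33, 32, 19), (r, 33, 32, 5), (r, 39, 37, 14), (r, 39, 37, 19), (r, 39, 37, 5), (r, 4, 26, 14), (r, 4, 26, 19), (r, 4, 26, 5)}
Natural join on F: {(k, 11, 12, 12, 35, 7), (k, 11, 12, 14, 18, 2), (k, 11, 12, 14, 31, 14), (k, 11, 12, 27, 36, 35), (q, 14, 26, 5, 18, 37), (q, 14, 26, 5, 39, 36), (q, 2, 16, 5, 18, 37), (q, 2, 16, 5, 39, 36), (r, 29, 3, 14, 18, 2), (r, 29, 3, 14, 31, 14), (r, 29, 3, 5, 18, 37), (r, 29, 3, 5, 39, 36), (r, 33, 32, 14, 18, 2), (r, 33, 32, 14, 31, 14), (r, 33, 32, 5, 18, 37), (r, 33, 32, 5, 39, 36), (r, 39, 37, 14, 18, 2), (r, 39, 37, 14, 31, 14), (r, 39, 37, 5, 18, 37), (r, 39, 37, 5, 39, 36), (r, 4, 26, 14, 18, 2), (r, 4, 26, 14, 31, 14), (r, 4, 26, 5, 18, 37), (r, 4, 26, 5, 39, 36)}
Keep only column(s) G, A, B, E, C: {(k, 12, 18, 2, 11), (k, 12, 31, 14, 11), (k, 12, 35, 7, 11), (k, 12, 36, 35, 11), (q, 16, 18, 37, 2), (q, 16, 39, 36, 2), (q, 26, 18, 37, 14), (q, 26, 39, 36, 14), (r, 26, 18, 2, 4), (r, 26, 18, 37, 4), (r, 26, 31, 14, 4), (r, 26, 39, 36, 4), (r, 3, 18, 2, 29), (r, 3, 18, 37, 29), (r, 3, 31, 14, 29), (r, 3, 39, 36, 29), (r, 32, 18, 2, 33), (r, 32, 18, 37, 33), (r, 32, 31, 14, 33), (r, 32, 39, 36, 33), (r, 37, 18, 2, 39), (r, 37, 18, 37, 39), (r, 37, 31, 14, 39), (r, 37, 39, 36, 39)}
σ[B ≠ 31]: keep tuples satisfying B ≠ 31 → {(k, 12, 18, 2, 11), (k, 12, 35, 7, 11), (k, 12, 36, 35, 11), (q, 16, 18, 37, 2), (q, 16, 39, 36, 2), (q, 26, 18, 37, 14), (q, 26, 39, 36, 14), (r, 26, 18, 2, 4), (r, 26, 18, 37, 4), (r, 26, 39, 36, 4), (r, 3, 18, 2, 29), (r, 3, 18, 37, 29), (r, 3, 39, 36, 29), (r, 32, 18, 2, 33), (r, 32, 18, 37, 33), (r, 32, 39, 36, 33), (r, 37, 18, 2, 39), (r, 37, 18, 37, 39), (r, 37, 39, 36, 39)}
Keep only column(s) G, A (12 duplicate(s) eliminated): {(k, 12), (q, 16), (q, 26), (r, 26), (r, 3), (r, 32), (r, 37)}

{(k, 12), (q, 16), (q, 26), (r, 26), (r, 3), (r, 32), (r, 37)}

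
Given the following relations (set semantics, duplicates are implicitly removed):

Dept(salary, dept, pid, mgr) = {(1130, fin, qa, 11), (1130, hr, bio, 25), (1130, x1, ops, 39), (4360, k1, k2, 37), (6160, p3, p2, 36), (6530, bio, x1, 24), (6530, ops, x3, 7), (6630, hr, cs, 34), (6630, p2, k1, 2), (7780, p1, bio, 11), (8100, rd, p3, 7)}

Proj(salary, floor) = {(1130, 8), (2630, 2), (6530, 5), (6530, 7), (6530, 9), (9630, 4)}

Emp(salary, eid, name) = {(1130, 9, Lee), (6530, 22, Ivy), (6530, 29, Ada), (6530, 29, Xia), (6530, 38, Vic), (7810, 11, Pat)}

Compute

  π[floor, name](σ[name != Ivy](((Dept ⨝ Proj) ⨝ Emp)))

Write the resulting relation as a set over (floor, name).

{(5, Ada), (5, Vic), (5, Xia), (7, Ada), (7, Vic), (7, Xia), (8, Lee), (9, Ada), (9, Vic), (9, Xia)}

Joining Dept and Proj on salary yields {(1130, fin, qa, 11, 8), (1130, hr, bio, 25, 8), (1130, x1, ops, 39, 8), (6530, bio, x1, 24, 5), (6530, bio, x1, 24, 7), (6530, bio, x1, 24, 9), (6530, ops, x3, 7, 5), (6530, ops, x3, 7, 7), (6530, ops, x3, 7, 9)}.
Joining (Dept ⨝ Proj) and Emp on salary yields {(1130, fin, qa, 11, 8, 9, Lee), (1130, hr, bio, 25, 8, 9, Lee), (1130, x1, ops, 39, 8, 9, Lee), (6530, bio, x1, 24, 5, 22, Ivy), (6530, bio, x1, 24, 5, 29, Ada), (6530, bio, x1, 24, 5, 29, Xia), (6530, bio, x1, 24, 5, 38, Vic), (6530, bio, x1, 24, 7, 22, Ivy), (6530, bio, x1, 24, 7, 29, Ada), (6530, bio, x1, 24, 7, 29, Xia), (6530, bio, x1, 24, 7, 38, Vic), (6530, bio, x1, 24, 9, 22, Ivy), (6530, bio, x1, 24, 9, 29, Ada), (6530, bio, x1, 24, 9, 29, Xia), (6530, bio, x1, 24, 9, 38, Vic), (6530, ops, x3, 7, 5, 22, Ivy), (6530, ops, x3, 7, 5, 29, Ada), (6530, ops, x3, 7, 5, 29, Xia), (6530, ops, x3, 7, 5, 38, Vic), (6530, ops, x3, 7, 7, 22, Ivy), (6530, ops, x3, 7, 7, 29, Ada), (6530, ops, x3, 7, 7, 29, Xia), (6530, ops, x3, 7, 7, 38, Vic), (6530, ops, x3, 7, 9, 22, Ivy), (6530, ops, x3, 7, 9, 29, Ada), (6530, ops, x3, 7, 9, 29, Xia), (6530, ops, x3, 7, 9, 38, Vic)}.
σ[name != Ivy]: keep tuples satisfying name != Ivy → {(1130, fin, qa, 11, 8, 9, Lee), (1130, hr, bio, 25, 8, 9, Lee), (1130, x1, ops, 39, 8, 9, Lee), (6530, bio, x1, 24, 5, 29, Ada), (6530, bio, x1, 24, 5, 29, Xia), (6530, bio, x1, 24, 5, 38, Vic), (6530, bio, x1, 24, 7, 29, Ada), (6530, bio, x1, 24, 7, 29, Xia), (6530, bio, x1, 24, 7, 38, Vic), (6530, bio, x1, 24, 9, 29, Ada), (6530, bio, x1, 24, 9, 29, Xia), (6530, bio, x1, 24, 9, 38, Vic), (6530, ops, x3, 7, 5, 29, Ada), (6530, ops, x3, 7, 5, 29, Xia), (6530, ops, x3, 7, 5, 38, Vic), (6530, ops, x3, 7, 7, 29, Ada), (6530, ops, x3, 7, 7, 29, Xia), (6530, ops, x3, 7, 7, 38, Vic), (6530, ops, x3, 7, 9, 29, Ada), (6530, ops, x3, 7, 9, 29, Xia), (6530, ops, x3, 7, 9, 38, Vic)}
π[floor, name]: project onto (floor, name) (11 duplicate(s) eliminated) → {(5, Ada), (5, Vic), (5, Xia), (7, Ada), (7, Vic), (7, Xia), (8, Lee), (9, Ada), (9, Vic), (9, Xia)}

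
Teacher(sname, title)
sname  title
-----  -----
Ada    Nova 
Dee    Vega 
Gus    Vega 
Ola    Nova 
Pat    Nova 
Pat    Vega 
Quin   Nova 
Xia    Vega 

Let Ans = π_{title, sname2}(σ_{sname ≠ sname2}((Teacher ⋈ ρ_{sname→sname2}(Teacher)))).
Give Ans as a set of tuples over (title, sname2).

ρ[sname→sname2]: schema becomes (sname2, title); tuples unchanged.
Joining Teacher and ρ_{sname→sname2}(Teacher) on title yields {(Ada, Nova, Ada), (Ada, Nova, Ola), (Ada, Nova, Pat), (Ada, Nova, Quin), (Dee, Vega, Dee), (Dee, Vega, Gus), (Dee, Vega, Pat), (Dee, Vega, Xia), (Gus, Vega, Dee), (Gus, Vega, Gus), (Gus, Vega, Pat), (Gus, Vega, Xia), (Ola, Nova, Ada), (Ola, Nova, Ola), (Ola, Nova, Pat), (Ola, Nova, Quin), (Pat, Nova, Ada), (Pat, Nova, Ola), (Pat, Nova, Pat), (Pat, Nova, Quin), (Pat, Vega, Dee), (Pat, Vega, Gus), (Pat, Vega, Pat), (Pat, Vega, Xia), (Quin, Nova, Ada), (Quin, Nova, Ola), (Quin, Nova, Pat), (Quin, Nova, Quin), (Xia, Vega, Dee), (Xia, Vega, Gus), (Xia, Vega, Pat), (Xia, Vega, Xia)}.
Filtering on sname ≠ sname2 leaves {(Ada, Nova, Ola), (Ada, Nova, Pat), (Ada, Nova, Quin), (Dee, Vega, Gus), (Dee, Vega, Pat), (Dee, Vega, Xia), (Gus, Vega, Dee), (Gus, Vega, Pat), (Gus, Vega, Xia), (Ola, Nova, Ada), (Ola, Nova, Pat), (Ola, Nova, Quin), (Pat, Nova, Ada), (Pat, Nova, Ola), (Pat, Nova, Quin), (Pat, Vega, Dee), (Pat, Vega, Gus), (Pat, Vega, Xia), (Quin, Nova, Ada), (Quin, Nova, Ola), (Quin, Nova, Pat), (Xia, Vega, Dee), (Xia, Vega, Gus), (Xia, Vega, Pat)}.
Projecting to title, sname2 (16 duplicate(s) eliminated): {(Nova, Ada), (Nova, Ola), (Nova, Pat), (Nova, Quin), (Vega, Dee), (Vega, Gus), (Vega, Pat), (Vega, Xia)}

{(Nova, Ada), (Nova, Ola), (Nova, Pat), (Nova, Quin), (Vega, Dee), (Vega, Gus), (Vega, Pat), (Vega, Xia)}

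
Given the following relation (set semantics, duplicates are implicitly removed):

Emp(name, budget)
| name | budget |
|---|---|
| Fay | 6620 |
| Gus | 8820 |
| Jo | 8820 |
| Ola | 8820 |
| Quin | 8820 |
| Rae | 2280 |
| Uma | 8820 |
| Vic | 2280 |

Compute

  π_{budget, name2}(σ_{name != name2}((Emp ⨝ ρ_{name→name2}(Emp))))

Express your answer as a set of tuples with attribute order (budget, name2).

{(2280, Rae), (2280, Vic), (8820, Gus), (8820, Jo), (8820, Ola), (8820, Quin), (8820, Uma)}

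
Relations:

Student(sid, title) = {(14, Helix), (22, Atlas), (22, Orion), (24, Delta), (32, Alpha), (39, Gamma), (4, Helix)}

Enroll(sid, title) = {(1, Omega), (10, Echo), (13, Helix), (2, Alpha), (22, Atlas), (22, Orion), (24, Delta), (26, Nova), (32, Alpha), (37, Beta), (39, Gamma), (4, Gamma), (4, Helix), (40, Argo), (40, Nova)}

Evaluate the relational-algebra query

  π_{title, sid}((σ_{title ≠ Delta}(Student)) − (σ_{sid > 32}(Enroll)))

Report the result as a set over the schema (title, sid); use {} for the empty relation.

{(Alpha, 32), (Atlas, 22), (Helix, 14), (Helix, 4), (Orion, 22)}

Filtering on title ≠ Delta leaves {(14, Helix), (22, Atlas), (22, Orion), (32, Alpha), (39, Gamma), (4, Helix)}.
Filtering on sid > 32 leaves {(37, Beta), (39, Gamma), (40, Argo), (40, Nova)}.
Taking the difference: {(14, Helix), (22, Atlas), (22, Orion), (32, Alpha), (4, Helix)}
π_{title, sid} gives {(Alpha, 32), (Atlas, 22), (Helix, 14), (Helix, 4), (Orion, 22)}.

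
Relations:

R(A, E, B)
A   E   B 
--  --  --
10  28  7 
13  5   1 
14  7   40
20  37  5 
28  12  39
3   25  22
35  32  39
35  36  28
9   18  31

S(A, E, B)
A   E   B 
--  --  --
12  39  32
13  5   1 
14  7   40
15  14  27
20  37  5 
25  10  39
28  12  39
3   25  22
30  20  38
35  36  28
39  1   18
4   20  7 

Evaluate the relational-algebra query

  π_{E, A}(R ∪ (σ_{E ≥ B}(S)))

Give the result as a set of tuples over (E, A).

Apply σ_{E ≥ B}; surviving tuples: {(12, 39, 32), (13, 5, 1), (20, 37, 5), (3, 25, 22), (35, 36, 28), (4, 20, 7)}
Taking the union: {(10, 28, 7), (12, 39, 32), (13, 5, 1), (14, 7, 40), (20, 37, 5), (28, 12, 39), (3, 25, 22), (35, 32, 39), (35, 36, 28), (4, 20, 7), (9, 18, 31)}
π_{E, A} gives {(12, 28), (18, 9), (20, 4), (25, 3), (28, 10), (32, 35), (36, 35), (37, 20), (39, 12), (5, 13), (7, 14)}.

{(12, 28), (18, 9), (20, 4), (25, 3), (28, 10), (32, 35), (36, 35), (37, 20), (39, 12), (5, 13), (7, 14)}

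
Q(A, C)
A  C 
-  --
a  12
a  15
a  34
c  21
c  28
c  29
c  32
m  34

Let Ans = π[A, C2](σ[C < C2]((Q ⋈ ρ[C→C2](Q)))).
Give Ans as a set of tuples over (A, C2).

{(a, 15), (a, 34), (c, 28), (c, 29), (c, 32)}

ρ[C→C2]: schema becomes (A, C2); tuples unchanged.
Q ⋈ ρ[C→C2](Q) (natural join on A): {(a, 12, 12), (a, 12, 15), (a, 12, 34), (a, 15, 12), (a, 15, 15), (a, 15, 34), (a, 34, 12), (a, 34, 15), (a, 34, 34), (c, 21, 21), (c, 21, 28), (c, 21, 29), (c, 21, 32), (c, 28, 21), (c, 28, 28), (c, 28, 29), (c, 28, 32), (c, 29, 21), (c, 29, 28), (c, 29, 29), (c, 29, 32), (c, 32, 21), (c, 32, 28), (c, 32, 29), (c, 32, 32), (m, 34, 34)}
σ[C < C2]: keep tuples satisfying C < C2 → {(a, 12, 15), (a, 12, 34), (a, 15, 34), (c, 21, 28), (c, 21, 29), (c, 21, 32), (c, 28, 29), (c, 28, 32), (c, 29, 32)}
π_{A, C2} gives {(a, 15), (a, 34), (c, 28), (c, 29), (c, 32)} (4 duplicate(s) eliminated).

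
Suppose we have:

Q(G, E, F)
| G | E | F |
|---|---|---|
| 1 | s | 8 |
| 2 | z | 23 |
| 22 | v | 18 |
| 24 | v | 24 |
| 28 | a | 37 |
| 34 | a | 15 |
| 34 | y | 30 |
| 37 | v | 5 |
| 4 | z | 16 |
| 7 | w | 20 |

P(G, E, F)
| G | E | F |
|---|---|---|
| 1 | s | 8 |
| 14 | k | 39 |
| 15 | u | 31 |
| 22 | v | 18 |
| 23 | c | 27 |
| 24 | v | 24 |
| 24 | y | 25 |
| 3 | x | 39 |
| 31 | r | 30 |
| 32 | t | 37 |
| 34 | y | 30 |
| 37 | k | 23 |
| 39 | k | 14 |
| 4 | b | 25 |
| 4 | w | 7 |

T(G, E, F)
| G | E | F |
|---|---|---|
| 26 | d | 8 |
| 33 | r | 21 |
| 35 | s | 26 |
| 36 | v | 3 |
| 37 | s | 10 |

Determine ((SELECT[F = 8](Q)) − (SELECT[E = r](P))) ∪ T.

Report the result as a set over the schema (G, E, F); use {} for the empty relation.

{(1, s, 8), (26, d, 8), (33, r, 21), (35, s, 26), (36, v, 3), (37, s, 10)}

Apply σ_{F = 8}; surviving tuples: {(1, s, 8)}
Apply σ_{E = r}; surviving tuples: {(31, r, 30)}
Difference: {(1, s, 8)} with {(31, r, 30)} → {(1, s, 8)}
Union: {(1, s, 8)} with {(26, d, 8), (33, r, 21), (35, s, 26), (36, v, 3), (37, s, 10)} → {(1, s, 8), (26, d, 8), (33, r, 21), (35, s, 26), (36, v, 3), (37, s, 10)}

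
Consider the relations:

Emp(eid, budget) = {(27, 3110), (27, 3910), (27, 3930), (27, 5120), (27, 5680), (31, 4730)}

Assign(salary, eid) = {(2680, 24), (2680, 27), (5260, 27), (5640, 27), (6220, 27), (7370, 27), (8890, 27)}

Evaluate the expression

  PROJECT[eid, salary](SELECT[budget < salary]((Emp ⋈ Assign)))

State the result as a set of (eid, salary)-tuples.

Joining Emp and Assign on eid yields {(27, 3110, 2680), (27, 3110, 5260), (27, 3110, 5640), (27, 3110, 6220), (27, 3110, 7370), (27, 3110, 8890), (27, 3910, 2680), (27, 3910, 5260), (27, 3910, 5640), (27, 3910, 6220), (27, 3910, 7370), (27, 3910, 8890), (27, 3930, 2680), (27, 3930, 5260), (27, 3930, 5640), (27, 3930, 6220), (27, 3930, 7370), (27, 3930, 8890), (27, 5120, 2680), (27, 5120, 5260), (27, 5120, 5640), (27, 5120, 6220), (27, 5120, 7370), (27, 5120, 8890), (27, 5680, 2680), (27, 5680, 5260), (27, 5680, 5640), (27, 5680, 6220), (27, 5680, 7370), (27, 5680, 8890)}.
σ[budget < salary]: keep tuples satisfying budget < salary → {(27, 3110, 5260), (27, 3110, 5640), (27, 3110, 6220), (27, 3110, 7370), (27, 3110, 8890), (27, 3910, 5260), (27, 3910, 5640), (27, 3910, 6220), (27, 3910, 7370), (27, 3910, 8890), (27, 3930, 5260), (27, 3930, 5640), (27, 3930, 6220), (27, 3930, 7370), (27, 3930, 8890), (27, 5120, 5260), (27, 5120, 5640), (27, 5120, 6220), (27, 5120, 7370), (27, 5120, 8890), (27, 5680, 6220), (27, 5680, 7370), (27, 5680, 8890)}
Keep only column(s) eid, salary (18 duplicate(s) eliminated): {(27, 5260), (27, 5640), (27, 6220), (27, 7370), (27, 8890)}

{(27, 5260), (27, 5640), (27, 6220), (27, 7370), (27, 8890)}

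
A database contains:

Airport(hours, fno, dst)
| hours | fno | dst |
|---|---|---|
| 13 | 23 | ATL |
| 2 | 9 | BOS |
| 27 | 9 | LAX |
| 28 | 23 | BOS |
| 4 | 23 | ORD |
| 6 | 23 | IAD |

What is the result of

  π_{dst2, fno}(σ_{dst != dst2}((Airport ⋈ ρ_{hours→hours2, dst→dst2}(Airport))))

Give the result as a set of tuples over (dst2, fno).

{(ATL, 23), (BOS, 23), (BOS, 9), (IAD, 23), (LAX, 9), (ORD, 23)}

ρ[hours→hours2, dst→dst2]: schema becomes (hours2, fno, dst2); tuples unchanged.
Airport ⋈ ρ_{hours→hours2, dst→dst2}(Airport) (natural join on fno): {(13, 23, ATL, 13, ATL), (13, 23, ATL, 28, BOS), (13, 23, ATL, 4, ORD), (13, 23, ATL, 6, IAD), (2, 9, BOS, 2, BOS), (2, 9, BOS, 27, LAX), (27, 9, LAX, 2, BOS), (27, 9, LAX, 27, LAX), (28, 23, BOS, 13, ATL), (28, 23, BOS, 28, BOS), (28, 23, BOS, 4, ORD), (28, 23, BOS, 6, IAD), (4, 23, ORD, 13, ATL), (4, 23, ORD, 28, BOS), (4, 23, ORD, 4, ORD), (4, 23, ORD, 6, IAD), (6, 23, IAD, 13, ATL), (6, 23, IAD, 28, BOS), (6, 23, IAD, 4, ORD), (6, 23, IAD, 6, IAD)}
σ[dst != dst2]: keep tuples satisfying dst != dst2 → {(13, 23, ATL, 28, BOS), (13, 23, ATL, 4, ORD), (13, 23, ATL, 6, IAD), (2, 9, BOS, 27, LAX), (27, 9, LAX, 2, BOS), (28, 23, BOS, 13, ATL), (28, 23, BOS, 4, ORD), (28, 23, BOS, 6, IAD), (4, 23, ORD, 13, ATL), (4, 23, ORD, 28, BOS), (4, 23, ORD, 6, IAD), (6, 23, IAD, 13, ATL), (6, 23, IAD, 28, BOS), (6, 23, IAD, 4, ORD)}
π[dst2, fno]: project onto (dst2, fno) (8 duplicate(s) eliminated) → {(ATL, 23), (BOS, 23), (BOS, 9), (IAD, 23), (LAX, 9), (ORD, 23)}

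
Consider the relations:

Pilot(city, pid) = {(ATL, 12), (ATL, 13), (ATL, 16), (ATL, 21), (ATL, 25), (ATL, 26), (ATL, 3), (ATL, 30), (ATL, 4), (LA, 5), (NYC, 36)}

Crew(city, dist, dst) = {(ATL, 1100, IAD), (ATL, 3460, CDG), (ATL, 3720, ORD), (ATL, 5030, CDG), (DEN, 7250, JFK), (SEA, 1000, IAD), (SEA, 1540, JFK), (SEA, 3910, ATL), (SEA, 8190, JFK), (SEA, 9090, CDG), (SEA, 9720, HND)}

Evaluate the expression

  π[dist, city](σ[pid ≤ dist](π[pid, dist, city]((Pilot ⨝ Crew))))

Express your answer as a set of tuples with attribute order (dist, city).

Pilot ⋈ Crew (natural join on city): {(ATL, 12, 1100, IAD), (ATL, 12, 3460, CDG), (ATL, 12, 3720, ORD), (ATL, 12, 5030, CDG), (ATL, 13, 1100, IAD), (ATL, 13, 3460, CDG), (ATL, 13, 3720, ORD), (ATL, 13, 5030, CDG), (ATL, 16, 1100, IAD), (ATL, 16, 3460, CDG), (ATL, 16, 3720, ORD), (ATL, 16, 5030, CDG), (ATL, 21, 1100, IAD), (ATL, 21, 3460, CDG), (ATL, 21, 3720, ORD), (ATL, 21, 5030, CDG), (ATL, 25, 1100, IAD), (ATL, 25, 3460, CDG), (ATL, 25, 3720, ORD), (ATL, 25, 5030, CDG), (ATL, 26, 1100, IAD), (ATL, 26, 3460, CDG), (ATL, 26, 3720, ORD), (ATL, 26, 5030, CDG), (ATL, 3, 1100, IAD), (ATL, 3, 3460, CDG), (ATL, 3, 3720, ORD), (ATL, 3, 5030, CDG), (ATL, 30, 1100, IAD), (ATL, 30, 3460, CDG), (ATL, 30, 3720, ORD), (ATL, 30, 5030, CDG), (ATL, 4, 1100, IAD), (ATL, 4, 3460, CDG), (ATL, 4, 3720, ORD), (ATL, 4, 5030, CDG)}
Keep only column(s) pid, dist, city: {(12, 1100, ATL), (12, 3460, ATL), (12, 3720, ATL), (12, 5030, ATL), (13, 1100, ATL), (13, 3460, ATL), (13, 3720, ATL), (13, 5030, ATL), (16, 1100, ATL), (16, 3460, ATL), (16, 3720, ATL), (16, 5030, ATL), (21, 1100, ATL), (21, 3460, ATL), (21, 3720, ATL), (21, 5030, ATL), (25, 1100, ATL), (25, 3460, ATL), (25, 3720, ATL), (25, 5030, ATL), (26, 1100, ATL), (26, 3460, ATL), (26, 3720, ATL), (26, 5030, ATL), (3, 1100, ATL), (3, 3460, ATL), (3, 3720, ATL), (3, 5030, ATL), (30, 1100, ATL), (30, 3460, ATL), (30, 3720, ATL), (30, 5030, ATL), (4, 1100, ATL), (4, 3460, ATL), (4, 3720, ATL), (4, 5030, ATL)}
Filtering on pid ≤ dist leaves {(12, 1100, ATL), (12, 3460, ATL), (12, 3720, ATL), (12, 5030, ATL), (13, 1100, ATL), (13, 3460, ATL), (13, 3720, ATL), (13, 5030, ATL), (16, 1100, ATL), (16, 3460, ATL), (16, 3720, ATL), (16, 5030, ATL), (21, 1100, ATL), (21, 3460, ATL), (21, 3720, ATL), (21, 5030, ATL), (25, 1100, ATL), (25, 3460, ATL), (25, 3720, ATL), (25, 5030, ATL), (26, 1100, ATL), (26, 3460, ATL), (26, 3720, ATL), (26, 5030, ATL), (3, 1100, ATL), (3, 3460, ATL), (3, 3720, ATL), (3, 5030, ATL), (30, 1100, ATL), (30, 3460, ATL), (30, 3720, ATL), (30, 5030, ATL), (4, 1100, ATL), (4, 3460, ATL), (4, 3720, ATL), (4, 5030, ATL)}.
Keep only column(s) dist, city (32 duplicate(s) eliminated): {(1100, ATL), (3460, ATL), (3720, ATL), (5030, ATL)}

{(1100, ATL), (3460, ATL), (3720, ATL), (5030, ATL)}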